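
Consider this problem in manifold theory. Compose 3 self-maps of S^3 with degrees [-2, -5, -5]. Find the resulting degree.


Degree is multiplicative: deg(composition) = product of degrees.
= (-2) * (-5) * (-5) = -50

-50


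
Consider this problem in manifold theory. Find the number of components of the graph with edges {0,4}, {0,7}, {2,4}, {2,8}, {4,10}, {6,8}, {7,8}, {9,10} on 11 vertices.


Run DFS/union-find over 11 vertices.
V = 11, E = 8.
Number of components = 4

4


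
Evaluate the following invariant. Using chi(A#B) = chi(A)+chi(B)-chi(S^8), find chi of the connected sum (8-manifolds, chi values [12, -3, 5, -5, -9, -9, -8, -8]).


For n-manifolds: chi(A#B) = chi(A) + chi(B) - chi(S^8).
chi(S^8) = 1 + (-1)^8 = 2.
chi(#) = (sum chi_i) - (8-1)*chi(S^8) = -25 - 7*2 = -39

-39


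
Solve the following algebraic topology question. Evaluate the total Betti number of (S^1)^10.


b_k(T^10) = C(10,k), so the sum over k is sum_k C(10,k) = 2^10.
Total = 2^10 = 1024

1024


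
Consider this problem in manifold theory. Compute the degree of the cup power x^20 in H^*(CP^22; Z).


|x| = 2 in H^*(CP^n).
|x^20| = 20 * |x| = 20 * 2 = 40

40


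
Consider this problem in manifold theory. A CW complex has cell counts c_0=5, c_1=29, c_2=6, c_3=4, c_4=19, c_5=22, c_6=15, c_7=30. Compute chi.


chi = sum_k (-1)^k c_k.
= (-1)^0*5 + (-1)^1*29 + (-1)^2*6 + (-1)^3*4 + (-1)^4*19 + (-1)^5*22 + (-1)^6*15 + (-1)^7*30
= (5) + (-29) + (6) + (-4) + (19) + (-22) + (15) + (-30)
= -40

-40


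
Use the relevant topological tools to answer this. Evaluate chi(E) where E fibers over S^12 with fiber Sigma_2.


chi(S^12) = 2 (n even), chi(Sigma_2) = 2 - 2*2 = -2.
chi(E) = 2 * (-2) = -4

-4


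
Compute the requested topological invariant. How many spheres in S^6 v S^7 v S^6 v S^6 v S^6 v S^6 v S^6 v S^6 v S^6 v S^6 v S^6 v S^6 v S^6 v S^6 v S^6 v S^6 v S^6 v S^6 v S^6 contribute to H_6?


For a wedge of spheres, H_k (k>0) is free on one generator per sphere of dimension k.
Spheres of dimension 6: count = 18.
b_6 = 18

18


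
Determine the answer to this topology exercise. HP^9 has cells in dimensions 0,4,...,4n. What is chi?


HP^9 has one cell in each dimension 0, 4, ..., 4*9 (9+1 cells, all even-dim).
chi = 9 + 1 = 10

10


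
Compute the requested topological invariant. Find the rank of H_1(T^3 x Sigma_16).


pi_1(A x B) = pi_1(A) x pi_1(B); rank of abelianization = b_1.
b_1(T^3) = 3, b_1(Sigma_16) = 2*16 = 32.
b_1(product) = 3 + 32 = 35

35


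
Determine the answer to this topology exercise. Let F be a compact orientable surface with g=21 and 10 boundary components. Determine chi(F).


For a compact orientable surface with genus g and b boundary components: chi = 2 - 2g - b.
chi = 2 - 2*21 - 10 = 2 - 42 - 10 = -50

-50


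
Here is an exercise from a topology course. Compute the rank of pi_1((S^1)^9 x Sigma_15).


pi_1(A x B) = pi_1(A) x pi_1(B); rank of abelianization = b_1.
b_1(T^9) = 9, b_1(Sigma_15) = 2*15 = 30.
b_1(product) = 9 + 30 = 39

39


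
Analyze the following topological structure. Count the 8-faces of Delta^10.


Delta^10 has 10+1 vertices. A 8-face is a choice of 8+1 vertices.
f_8 = C(10+1, 8+1) = C(11,9) = 55

55


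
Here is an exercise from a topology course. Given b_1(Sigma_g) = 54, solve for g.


For a closed orientable surface: b_1 = 2g.
54 = 2g
g = 54 / 2 = 27

27


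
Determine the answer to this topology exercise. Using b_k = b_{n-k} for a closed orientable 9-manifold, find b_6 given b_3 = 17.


Poincare duality for closed orientable n-manifolds: b_k = b_{n-k}.
Here n = 9, so b_6 = b_3 = 17

17


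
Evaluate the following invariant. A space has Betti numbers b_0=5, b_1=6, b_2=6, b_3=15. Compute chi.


chi = sum_k (-1)^k b_k.
= (5) + (-6) + (6) + (-15)
= -10

-10


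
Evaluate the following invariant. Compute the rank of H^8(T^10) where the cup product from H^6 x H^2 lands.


Cup product: H^p x H^q -> H^{p+q}; here p+q = 6+2 = 8.
rank H^k(T^n) = C(n,k).
C(10,8) = 45

45


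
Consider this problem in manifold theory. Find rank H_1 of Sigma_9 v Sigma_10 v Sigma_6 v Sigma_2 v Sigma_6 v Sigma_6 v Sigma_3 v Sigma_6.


For a wedge X v Y: reduced H_k(X v Y) = H_k(X) + H_k(Y).
Each Sigma_g contributes b_1 = 2g.
b_1 = 18 + 20 + 12 + 4 + 12 + 12 + 6 + 12 = 96

96


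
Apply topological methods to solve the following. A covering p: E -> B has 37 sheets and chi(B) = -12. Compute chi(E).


For a finite covering: chi(E) = (number of sheets) * chi(B).
chi(E) = 37 * (-12) = -444

-444


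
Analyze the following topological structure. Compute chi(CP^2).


CP^2 has one cell in each even dimension 0, 2, ..., 2*2 (2+1 cells total).
All cells are even-dimensional, so chi = number of cells.
chi = 2 + 1 = 3

3


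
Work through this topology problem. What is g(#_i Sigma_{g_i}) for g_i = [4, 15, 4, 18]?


Genus is additive under connected sum of orientable surfaces.
g = 4 + 15 + 4 + 18 = 41

41


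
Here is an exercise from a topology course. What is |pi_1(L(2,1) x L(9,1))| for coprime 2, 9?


pi_1(X x Y) = pi_1(X) x pi_1(Y).
pi_1(L(2,1)) = Z/2, pi_1(L(9,1)) = Z/9.
|Z/2 x Z/9| = 2 * 9 = 18

18


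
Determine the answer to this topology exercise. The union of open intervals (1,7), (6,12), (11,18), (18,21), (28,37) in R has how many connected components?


Sort and merge overlapping open intervals.
Merged: (1,18), (18,21), (28,37).
Number of components = 3

3


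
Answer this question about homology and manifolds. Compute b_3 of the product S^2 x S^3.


Each S^d has Poincare polynomial 1 + t^d.
The product S^2 x S^3 has Poincare polynomial prod(1+t^d_i).
Expanding: b_0=1, b_2=1, b_3=1, b_5=1.
b_3 = 1

1


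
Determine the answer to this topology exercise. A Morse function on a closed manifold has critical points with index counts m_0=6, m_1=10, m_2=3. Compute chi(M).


Morse theory: chi(M) = sum_k (-1)^k m_k where m_k = #(index-k critical points).
= (6) + (-10) + (3) = -1

-1


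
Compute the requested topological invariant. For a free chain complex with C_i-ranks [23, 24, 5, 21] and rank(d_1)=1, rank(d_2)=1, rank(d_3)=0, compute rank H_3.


rank H_k = rank(ker d_k) - rank(im d_{k+1}).
rank(ker d_3) = rank(C_3) - rank(d_3) = 21 - 0 = 21.
rank(im d_{3+1}) = 0.
rank H_3 = 21 - 0 = 21

21


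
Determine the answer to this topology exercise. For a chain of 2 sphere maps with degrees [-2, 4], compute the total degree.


Degree is multiplicative: deg(composition) = product of degrees.
= (-2) * (4) = -8

-8


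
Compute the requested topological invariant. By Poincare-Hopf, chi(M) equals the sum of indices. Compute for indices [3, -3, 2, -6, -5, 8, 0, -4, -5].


Poincare-Hopf: chi(M) = sum of indices of zeros.
chi = (3) + (-3) + (2) + (-6) + (-5) + (8) + (0) + (-4) + (-5) = -10

-10


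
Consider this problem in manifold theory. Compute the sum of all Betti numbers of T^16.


b_k(T^16) = C(16,k), so the sum over k is sum_k C(16,k) = 2^16.
Total = 2^16 = 65536

65536


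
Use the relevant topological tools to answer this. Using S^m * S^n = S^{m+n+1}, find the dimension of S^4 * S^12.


Join of spheres: S^m * S^n = S^{m+n+1}.
dim = 4 + 12 + 1 = 17

17


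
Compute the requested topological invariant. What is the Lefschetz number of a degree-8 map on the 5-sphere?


On S^5: L(f) = tr(f_0*) + (-1)^5 tr(f_5*) = 1 + (-1)^5 * deg(f).
L(f) = 1 + (-1)^5 * 8 = 1 + -8 = -7

-7


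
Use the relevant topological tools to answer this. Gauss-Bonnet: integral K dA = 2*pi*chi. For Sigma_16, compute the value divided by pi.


Gauss-Bonnet: integral K dA = 2*pi*chi(M).
chi(Sigma_16) = 2 - 2*16 = -30.
(integral K dA)/pi = 2*chi = 2*(-30) = -60

-60


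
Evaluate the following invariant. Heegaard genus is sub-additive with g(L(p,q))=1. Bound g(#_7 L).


Heegaard genus satisfies g(A#B) <= g(A) + g(B).
Each lens space has g = 1.
Upper bound: 7 * 1 = 7

7


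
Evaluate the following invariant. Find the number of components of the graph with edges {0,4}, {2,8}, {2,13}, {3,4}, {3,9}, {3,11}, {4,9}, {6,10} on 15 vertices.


Run DFS/union-find over 15 vertices.
V = 15, E = 8.
Number of components = 8

8


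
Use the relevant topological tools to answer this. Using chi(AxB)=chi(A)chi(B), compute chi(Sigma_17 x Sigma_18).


chi(Sigma_17) = 2 - 2*17 = -32
chi(Sigma_18) = 2 - 2*18 = -34
chi(product) = (-32) * (-34) = 1088

1088


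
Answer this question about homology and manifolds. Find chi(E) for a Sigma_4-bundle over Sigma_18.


For a fiber bundle F -> E -> B (with CW structure): chi(E) = chi(B) * chi(F).
chi(Sigma_18) = -34, chi(Sigma_4) = -6.
chi(E) = (-34) * (-6) = 204

204


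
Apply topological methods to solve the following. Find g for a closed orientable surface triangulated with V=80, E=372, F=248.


chi = V - E + F = 80 - 372 + 248 = -44
For orientable closed surface: chi = 2 - 2g, so g = (2 - chi)/2.
g = (2 - (-44)) / 2 = 46 / 2 = 23

23


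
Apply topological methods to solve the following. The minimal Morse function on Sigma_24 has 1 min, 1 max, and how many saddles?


A perfect Morse function has m_k = b_k.
For Sigma_24: b_0=1, b_1=2g=48, b_2=1.
Saddles m_1 = 2g = 48

48


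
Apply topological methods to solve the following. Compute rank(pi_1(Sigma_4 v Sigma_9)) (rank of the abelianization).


For a wedge: H_1(A v B) = H_1(A) + H_1(B).
b_1(Sigma_4) = 8, b_1(Sigma_9) = 18.
b_1 = 8 + 18 = 26

26


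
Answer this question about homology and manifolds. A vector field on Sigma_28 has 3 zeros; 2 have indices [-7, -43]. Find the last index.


Poincare-Hopf: sum of indices = chi(M).
chi(Sigma_28) = 2 - 2*28 = -54.
Sum of known indices = -50.
x = chi - (sum known) = -54 - (-50) = -4

-4


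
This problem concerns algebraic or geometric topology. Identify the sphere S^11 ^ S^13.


S^m ^ S^n = S^{m+n}.
k = 11 + 13 = 24

24


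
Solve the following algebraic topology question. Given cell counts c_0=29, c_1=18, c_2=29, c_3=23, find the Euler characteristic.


chi = sum_k (-1)^k c_k.
= (-1)^0*29 + (-1)^1*18 + (-1)^2*29 + (-1)^3*23
= (29) + (-18) + (29) + (-23)
= 17

17


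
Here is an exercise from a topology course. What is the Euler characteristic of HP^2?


HP^2 has one cell in each dimension 0, 4, ..., 4*2 (2+1 cells, all even-dim).
chi = 2 + 1 = 3

3


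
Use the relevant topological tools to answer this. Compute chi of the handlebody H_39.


A genus-g handlebody deformation retracts to a wedge of g circles.
chi(vee_g S^1) = 1 - g.
chi(H_39) = 1 - 39 = -38

-38


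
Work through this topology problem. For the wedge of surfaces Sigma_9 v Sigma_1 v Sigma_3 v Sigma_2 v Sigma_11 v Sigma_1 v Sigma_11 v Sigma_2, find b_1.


For a wedge X v Y: reduced H_k(X v Y) = H_k(X) + H_k(Y).
Each Sigma_g contributes b_1 = 2g.
b_1 = 18 + 2 + 6 + 4 + 22 + 2 + 22 + 4 = 80

80


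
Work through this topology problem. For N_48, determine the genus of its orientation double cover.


chi(N_48) = 2 - 48 = -46.
Double cover: chi(Sigma_g) = 2 * chi(N_48) = 2*(-46) = -92.
2 - 2g = -92, so g = (2 - (-92))/2 = 94/2 = 47

47


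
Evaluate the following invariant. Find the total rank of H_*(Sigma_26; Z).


For Sigma_26: b_0 = 1, b_1 = 2g = 52, b_2 = 1.
Total = 1 + 52 + 1 = 54

54


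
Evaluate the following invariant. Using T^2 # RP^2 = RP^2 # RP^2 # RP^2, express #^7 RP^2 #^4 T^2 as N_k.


Since a >= 1, the sum is non-orientable; each T^2 can be replaced by RP^2 # RP^2 (since T^2#RP^2 = 3RP^2).
Total crosscaps k = 7 + 2*4 = 15.
Check via chi: chi = 7*1 + 4*0 - (7+4-1)*2 = -13 = 2 - k = -13. Consistent.

15


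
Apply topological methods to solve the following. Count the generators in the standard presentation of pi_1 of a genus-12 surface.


Standard presentation: pi_1(Sigma_g) = <a_1,b_1,...,a_g,b_g | [a_1,b_1]...[a_g,b_g] = 1>.
Number of generators = 2g = 2*12 = 24

24


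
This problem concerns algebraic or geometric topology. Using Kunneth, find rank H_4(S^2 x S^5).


Each S^d has Poincare polynomial 1 + t^d.
The product S^2 x S^5 has Poincare polynomial prod(1+t^d_i).
Expanding: b_0=1, b_2=1, b_5=1, b_7=1.
b_4 = 0

0


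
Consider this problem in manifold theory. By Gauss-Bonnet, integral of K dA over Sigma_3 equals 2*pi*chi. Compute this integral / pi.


Gauss-Bonnet: integral K dA = 2*pi*chi(M).
chi(Sigma_3) = 2 - 2*3 = -4.
(integral K dA)/pi = 2*chi = 2*(-4) = -8

-8


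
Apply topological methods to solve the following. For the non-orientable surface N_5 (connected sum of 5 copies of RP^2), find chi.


For a non-orientable closed surface with k crosscaps: chi = 2 - k.
Here k = 5.
chi = 2 - 5 = -3

-3


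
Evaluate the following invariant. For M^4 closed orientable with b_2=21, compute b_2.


Poincare duality for closed orientable n-manifolds: b_k = b_{n-k}.
Here n = 4, so b_2 = b_2 = 21

21


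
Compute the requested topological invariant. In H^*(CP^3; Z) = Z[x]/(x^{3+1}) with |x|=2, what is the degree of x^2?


|x| = 2 in H^*(CP^n).
|x^2| = 2 * |x| = 2 * 2 = 4

4


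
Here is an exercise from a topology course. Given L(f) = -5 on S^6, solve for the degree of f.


L(f) = 1 + (-1)^6 deg(f) on S^6.
-5 = 1 + (-1)^6 * deg(f)
(-1)^6 * deg(f) = -6
deg(f) = -6

-6


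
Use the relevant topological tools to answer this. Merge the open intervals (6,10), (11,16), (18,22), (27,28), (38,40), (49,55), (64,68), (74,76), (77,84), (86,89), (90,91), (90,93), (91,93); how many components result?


Sort and merge overlapping open intervals.
Merged: (6,10), (11,16), (18,22), (27,28), (38,40), (49,55), (64,68), (74,76), (77,84), (86,89), (90,93).
Number of components = 11

11


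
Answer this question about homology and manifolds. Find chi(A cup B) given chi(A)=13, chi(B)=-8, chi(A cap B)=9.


chi(A cup B) = chi(A) + chi(B) - chi(A cap B)
= 13 + (-8) - (9)
= -4

-4


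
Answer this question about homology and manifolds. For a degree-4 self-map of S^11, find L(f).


On S^11: L(f) = tr(f_0*) + (-1)^11 tr(f_11*) = 1 + (-1)^11 * deg(f).
L(f) = 1 + (-1)^11 * 4 = 1 + -4 = -3

-3


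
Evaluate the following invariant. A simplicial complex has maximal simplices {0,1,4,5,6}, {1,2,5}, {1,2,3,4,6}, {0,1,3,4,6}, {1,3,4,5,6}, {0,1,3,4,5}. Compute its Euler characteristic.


Enumerate all faces; f-vector: f_0=7, f_1=20, f_2=27, f_3=18, f_4=5.
chi = sum (-1)^k f_k = 1

1


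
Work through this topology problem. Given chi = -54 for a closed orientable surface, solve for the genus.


chi = 2 - 2g for closed orientable surfaces.
-54 = 2 - 2g
2g = 2 - (-54) = 56
g = 28

28


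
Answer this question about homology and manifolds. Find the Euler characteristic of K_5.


K_5: V = 5, E = C(5,2) = 10.
chi = V - E = 5 - 10 = -5

-5


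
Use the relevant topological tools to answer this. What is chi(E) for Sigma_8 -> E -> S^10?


chi(S^10) = 2 (n even), chi(Sigma_8) = 2 - 2*8 = -14.
chi(E) = 2 * (-14) = -28

-28


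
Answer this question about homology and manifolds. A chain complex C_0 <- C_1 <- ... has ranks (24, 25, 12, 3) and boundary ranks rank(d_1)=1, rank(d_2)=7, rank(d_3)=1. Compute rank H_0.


rank H_k = rank(ker d_k) - rank(im d_{k+1}).
rank(ker d_0) = rank(C_0) - rank(d_0) = 24 - 0 = 24.
rank(im d_{0+1}) = 1.
rank H_0 = 24 - 1 = 23

23


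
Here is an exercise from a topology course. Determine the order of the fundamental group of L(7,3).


pi_1(L(p,q)) = Z/pZ for any q coprime to p.
|pi_1(L(7,3))| = 7

7


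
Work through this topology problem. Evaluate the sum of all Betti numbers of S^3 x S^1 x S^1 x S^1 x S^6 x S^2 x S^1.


Total Betti number is multiplicative under products.
Each S^d (d>=1) has total Betti number 2.
There are 7 sphere factors.
Total = 2^7 = 128

128


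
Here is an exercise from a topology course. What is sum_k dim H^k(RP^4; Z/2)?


H^k(RP^4; Z/2) = Z/2 for each 0 <= k <= 4.
Total dimension = 4 + 1 = 5

5


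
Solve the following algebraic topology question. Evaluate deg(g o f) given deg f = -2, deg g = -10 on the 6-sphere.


Degree is multiplicative under composition: deg(g o f) = deg(g) * deg(f).
= -10 * -2 = 20

20


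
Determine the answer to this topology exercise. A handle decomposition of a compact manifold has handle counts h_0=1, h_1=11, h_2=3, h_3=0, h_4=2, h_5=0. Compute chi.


Handles of index k contribute (-1)^k to chi (same as CW cells).
chi = (1) + (-11) + (3) + (0) + (2) + (0) = -5

-5


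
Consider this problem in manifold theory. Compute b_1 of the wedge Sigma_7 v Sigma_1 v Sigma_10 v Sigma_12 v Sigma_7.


For a wedge X v Y: reduced H_k(X v Y) = H_k(X) + H_k(Y).
Each Sigma_g contributes b_1 = 2g.
b_1 = 14 + 2 + 20 + 24 + 14 = 74

74


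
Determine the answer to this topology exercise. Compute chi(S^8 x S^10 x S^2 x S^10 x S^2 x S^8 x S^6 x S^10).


chi is multiplicative: chi(X x Y) = chi(X) chi(Y).
Each even-dim sphere has chi = 2. There are 8 factors.
chi = 2^8 = 256

256


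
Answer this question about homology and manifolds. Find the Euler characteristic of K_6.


K_6: V = 6, E = C(6,2) = 15.
chi = V - E = 6 - 15 = -9

-9


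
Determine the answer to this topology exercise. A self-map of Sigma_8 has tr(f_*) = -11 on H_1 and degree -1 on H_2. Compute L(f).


L(f) = tr(f_0*) - tr(f_1*) + tr(f_2*).
= 1 - (-11) + (-1)
= 11

11


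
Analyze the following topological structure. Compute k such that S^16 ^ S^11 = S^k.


S^m ^ S^n = S^{m+n}.
k = 16 + 11 = 27

27


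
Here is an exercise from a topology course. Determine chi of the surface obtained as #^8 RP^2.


For a non-orientable closed surface with k crosscaps: chi = 2 - k.
Here k = 8.
chi = 2 - 8 = -6

-6


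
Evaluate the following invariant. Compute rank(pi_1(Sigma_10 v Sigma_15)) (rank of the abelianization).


For a wedge: H_1(A v B) = H_1(A) + H_1(B).
b_1(Sigma_10) = 20, b_1(Sigma_15) = 30.
b_1 = 20 + 30 = 50

50


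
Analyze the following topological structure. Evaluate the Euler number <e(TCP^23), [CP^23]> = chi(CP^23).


For any closed oriented manifold, <e(TM),[M]> = chi(M).
chi(CP^23) = 23+1 = 24

24


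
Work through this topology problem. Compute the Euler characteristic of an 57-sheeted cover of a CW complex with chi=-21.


For a finite covering: chi(E) = (number of sheets) * chi(B).
chi(E) = 57 * (-21) = -1197

-1197


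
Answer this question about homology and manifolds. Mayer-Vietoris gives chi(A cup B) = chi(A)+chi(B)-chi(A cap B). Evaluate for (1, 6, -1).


chi(A cup B) = chi(A) + chi(B) - chi(A cap B)
= 1 + (6) - (-1)
= 8

8


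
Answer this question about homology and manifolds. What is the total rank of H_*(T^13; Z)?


b_k(T^13) = C(13,k), so the sum over k is sum_k C(13,k) = 2^13.
Total = 2^13 = 8192

8192


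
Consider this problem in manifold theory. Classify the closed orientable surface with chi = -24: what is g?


chi = 2 - 2g for closed orientable surfaces.
-24 = 2 - 2g
2g = 2 - (-24) = 26
g = 13

13


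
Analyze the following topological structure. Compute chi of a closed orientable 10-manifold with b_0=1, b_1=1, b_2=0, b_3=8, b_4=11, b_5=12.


By Poincare duality b_k = b_{10-k}, so full Betti numbers: b_0=1, b_1=1, b_2=0, b_3=8, b_4=11, b_5=12, b_6=11, b_7=8, b_8=0, b_9=1, b_10=1.
chi = sum (-1)^k b_k = -6

-6


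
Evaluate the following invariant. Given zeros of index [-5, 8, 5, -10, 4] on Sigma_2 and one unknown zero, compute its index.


Poincare-Hopf: sum of indices = chi(M).
chi(Sigma_2) = 2 - 2*2 = -2.
Sum of known indices = 2.
x = chi - (sum known) = -2 - (2) = -4

-4


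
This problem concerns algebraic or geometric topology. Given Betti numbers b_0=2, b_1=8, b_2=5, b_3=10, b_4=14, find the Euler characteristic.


chi = sum_k (-1)^k b_k.
= (2) + (-8) + (5) + (-10) + (14)
= 3

3


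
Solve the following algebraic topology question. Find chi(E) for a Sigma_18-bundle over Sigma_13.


For a fiber bundle F -> E -> B (with CW structure): chi(E) = chi(B) * chi(F).
chi(Sigma_13) = -24, chi(Sigma_18) = -34.
chi(E) = (-24) * (-34) = 816

816


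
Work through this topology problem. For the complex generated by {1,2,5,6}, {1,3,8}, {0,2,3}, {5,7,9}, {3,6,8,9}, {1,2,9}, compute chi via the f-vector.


Enumerate all faces; f-vector: f_0=9, f_1=22, f_2=12, f_3=2.
chi = sum (-1)^k f_k = -3

-3


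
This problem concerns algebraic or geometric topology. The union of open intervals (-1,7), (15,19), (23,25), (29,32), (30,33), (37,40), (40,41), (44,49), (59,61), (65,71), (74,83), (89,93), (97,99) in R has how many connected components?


Sort and merge overlapping open intervals.
Merged: (-1,7), (15,19), (23,25), (29,33), (37,40), (40,41), (44,49), (59,61), (65,71), (74,83), (89,93), (97,99).
Number of components = 12

12


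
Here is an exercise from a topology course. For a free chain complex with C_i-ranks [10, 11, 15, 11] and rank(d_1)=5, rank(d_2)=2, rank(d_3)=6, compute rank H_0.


rank H_k = rank(ker d_k) - rank(im d_{k+1}).
rank(ker d_0) = rank(C_0) - rank(d_0) = 10 - 0 = 10.
rank(im d_{0+1}) = 5.
rank H_0 = 10 - 5 = 5

5


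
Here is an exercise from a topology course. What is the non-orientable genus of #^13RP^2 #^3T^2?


Since a >= 1, the sum is non-orientable; each T^2 can be replaced by RP^2 # RP^2 (since T^2#RP^2 = 3RP^2).
Total crosscaps k = 13 + 2*3 = 19.
Check via chi: chi = 13*1 + 3*0 - (13+3-1)*2 = -17 = 2 - k = -17. Consistent.

19


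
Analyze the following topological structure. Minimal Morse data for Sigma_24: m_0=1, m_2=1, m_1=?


A perfect Morse function has m_k = b_k.
For Sigma_24: b_0=1, b_1=2g=48, b_2=1.
Saddles m_1 = 2g = 48

48


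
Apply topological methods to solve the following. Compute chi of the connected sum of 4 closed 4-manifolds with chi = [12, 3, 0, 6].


For n-manifolds: chi(A#B) = chi(A) + chi(B) - chi(S^4).
chi(S^4) = 1 + (-1)^4 = 2.
chi(#) = (sum chi_i) - (4-1)*chi(S^4) = 21 - 3*2 = 15

15


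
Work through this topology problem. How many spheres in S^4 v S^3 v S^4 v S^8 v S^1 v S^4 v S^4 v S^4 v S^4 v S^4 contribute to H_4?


For a wedge of spheres, H_k (k>0) is free on one generator per sphere of dimension k.
Spheres of dimension 4: count = 7.
b_4 = 7

7


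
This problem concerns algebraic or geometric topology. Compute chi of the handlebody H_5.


A genus-g handlebody deformation retracts to a wedge of g circles.
chi(vee_g S^1) = 1 - g.
chi(H_5) = 1 - 5 = -4

-4


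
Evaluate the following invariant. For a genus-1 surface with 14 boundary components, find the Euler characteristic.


For a compact orientable surface with genus g and b boundary components: chi = 2 - 2g - b.
chi = 2 - 2*1 - 14 = 2 - 2 - 14 = -14

-14


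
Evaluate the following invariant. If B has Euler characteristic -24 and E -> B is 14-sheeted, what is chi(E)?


For a finite covering: chi(E) = (number of sheets) * chi(B).
chi(E) = 14 * (-24) = -336

-336


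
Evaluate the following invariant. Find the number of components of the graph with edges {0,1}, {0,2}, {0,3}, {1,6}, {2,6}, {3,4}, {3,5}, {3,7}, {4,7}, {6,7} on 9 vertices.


Run DFS/union-find over 9 vertices.
V = 9, E = 10.
Number of components = 2

2


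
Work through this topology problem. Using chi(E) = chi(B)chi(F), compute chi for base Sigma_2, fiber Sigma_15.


For a fiber bundle F -> E -> B (with CW structure): chi(E) = chi(B) * chi(F).
chi(Sigma_2) = -2, chi(Sigma_15) = -28.
chi(E) = (-2) * (-28) = 56

56


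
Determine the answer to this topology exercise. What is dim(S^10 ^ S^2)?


S^m ^ S^n = S^{m+n}.
k = 10 + 2 = 12

12


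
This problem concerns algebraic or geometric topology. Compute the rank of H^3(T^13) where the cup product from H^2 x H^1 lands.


Cup product: H^p x H^q -> H^{p+q}; here p+q = 2+1 = 3.
rank H^k(T^n) = C(n,k).
C(13,3) = 286

286


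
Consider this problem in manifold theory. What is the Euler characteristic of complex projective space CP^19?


CP^19 has one cell in each even dimension 0, 2, ..., 2*19 (19+1 cells total).
All cells are even-dimensional, so chi = number of cells.
chi = 19 + 1 = 20

20


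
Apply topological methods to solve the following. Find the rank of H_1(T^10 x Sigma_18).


pi_1(A x B) = pi_1(A) x pi_1(B); rank of abelianization = b_1.
b_1(T^10) = 10, b_1(Sigma_18) = 2*18 = 36.
b_1(product) = 10 + 36 = 46

46


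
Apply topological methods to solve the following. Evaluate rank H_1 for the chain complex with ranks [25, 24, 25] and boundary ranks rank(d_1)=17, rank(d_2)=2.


rank H_k = rank(ker d_k) - rank(im d_{k+1}).
rank(ker d_1) = rank(C_1) - rank(d_1) = 24 - 17 = 7.
rank(im d_{1+1}) = 2.
rank H_1 = 7 - 2 = 5

5


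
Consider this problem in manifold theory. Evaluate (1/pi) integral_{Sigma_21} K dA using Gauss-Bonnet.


Gauss-Bonnet: integral K dA = 2*pi*chi(M).
chi(Sigma_21) = 2 - 2*21 = -40.
(integral K dA)/pi = 2*chi = 2*(-40) = -80

-80


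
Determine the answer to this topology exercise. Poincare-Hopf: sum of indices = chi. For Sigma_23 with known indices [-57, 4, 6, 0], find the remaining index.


Poincare-Hopf: sum of indices = chi(M).
chi(Sigma_23) = 2 - 2*23 = -44.
Sum of known indices = -47.
x = chi - (sum known) = -44 - (-47) = 3

3


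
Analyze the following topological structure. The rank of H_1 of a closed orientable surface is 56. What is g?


For a closed orientable surface: b_1 = 2g.
56 = 2g
g = 56 / 2 = 28

28


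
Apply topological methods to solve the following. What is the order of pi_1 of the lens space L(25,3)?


pi_1(L(p,q)) = Z/pZ for any q coprime to p.
|pi_1(L(25,3))| = 25

25


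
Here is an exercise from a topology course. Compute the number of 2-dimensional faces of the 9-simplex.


Delta^9 has 9+1 vertices. A 2-face is a choice of 2+1 vertices.
f_2 = C(9+1, 2+1) = C(10,3) = 120

120


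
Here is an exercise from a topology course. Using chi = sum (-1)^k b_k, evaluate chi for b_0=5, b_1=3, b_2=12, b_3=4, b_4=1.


chi = sum_k (-1)^k b_k.
= (5) + (-3) + (12) + (-4) + (1)
= 11

11


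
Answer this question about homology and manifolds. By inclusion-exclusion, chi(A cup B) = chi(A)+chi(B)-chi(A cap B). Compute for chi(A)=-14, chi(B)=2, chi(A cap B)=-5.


chi(A cup B) = chi(A) + chi(B) - chi(A cap B)
= -14 + (2) - (-5)
= -7

-7


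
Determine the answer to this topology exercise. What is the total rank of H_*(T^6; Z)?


b_k(T^6) = C(6,k), so the sum over k is sum_k C(6,k) = 2^6.
Total = 2^6 = 64

64


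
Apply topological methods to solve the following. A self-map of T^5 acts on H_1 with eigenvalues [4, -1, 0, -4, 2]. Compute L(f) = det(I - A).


For a torus self-map: L(f) = det(I - A) where A acts on H_1.
L(f) = (1-4) * (1--1) * (1-0) * (1--4) * (1-2) = -3 * 2 * 1 * 5 * -1 = 30

30


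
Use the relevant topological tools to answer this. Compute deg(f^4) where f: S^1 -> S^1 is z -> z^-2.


deg(f) = -2. Degree is multiplicative: deg(f^4) = (deg f)^4.
deg(f^4) = (-2)^4 = 16

16


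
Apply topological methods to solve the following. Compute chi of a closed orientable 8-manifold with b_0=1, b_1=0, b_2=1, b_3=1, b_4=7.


By Poincare duality b_k = b_{8-k}, so full Betti numbers: b_0=1, b_1=0, b_2=1, b_3=1, b_4=7, b_5=1, b_6=1, b_7=0, b_8=1.
chi = sum (-1)^k b_k = 9

9


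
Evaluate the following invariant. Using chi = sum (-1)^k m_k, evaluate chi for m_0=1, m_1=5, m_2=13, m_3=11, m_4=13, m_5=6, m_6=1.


Morse theory: chi(M) = sum_k (-1)^k m_k where m_k = #(index-k critical points).
= (1) + (-5) + (13) + (-11) + (13) + (-6) + (1) = 6

6


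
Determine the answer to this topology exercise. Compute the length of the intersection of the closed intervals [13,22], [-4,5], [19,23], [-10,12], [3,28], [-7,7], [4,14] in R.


Intersection = [max(a_i), min(b_i)] = [19, 5].
Since 19 > 5, the intersection is empty.
Length = 0

0


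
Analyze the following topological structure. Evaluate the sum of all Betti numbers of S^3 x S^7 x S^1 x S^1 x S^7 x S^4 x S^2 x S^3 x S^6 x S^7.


Total Betti number is multiplicative under products.
Each S^d (d>=1) has total Betti number 2.
There are 10 sphere factors.
Total = 2^10 = 1024

1024


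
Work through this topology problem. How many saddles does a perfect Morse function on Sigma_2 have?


A perfect Morse function has m_k = b_k.
For Sigma_2: b_0=1, b_1=2g=4, b_2=1.
Saddles m_1 = 2g = 4

4


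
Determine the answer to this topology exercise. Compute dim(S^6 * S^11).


Join of spheres: S^m * S^n = S^{m+n+1}.
dim = 6 + 11 + 1 = 18

18


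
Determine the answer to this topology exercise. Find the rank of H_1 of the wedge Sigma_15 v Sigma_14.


For a wedge: H_1(A v B) = H_1(A) + H_1(B).
b_1(Sigma_15) = 30, b_1(Sigma_14) = 28.
b_1 = 30 + 28 = 58

58


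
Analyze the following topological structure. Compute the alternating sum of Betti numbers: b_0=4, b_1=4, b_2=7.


chi = sum_k (-1)^k b_k.
= (4) + (-4) + (7)
= 7

7


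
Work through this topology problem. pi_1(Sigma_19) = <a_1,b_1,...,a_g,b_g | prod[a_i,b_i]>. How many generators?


Standard presentation: pi_1(Sigma_g) = <a_1,b_1,...,a_g,b_g | [a_1,b_1]...[a_g,b_g] = 1>.
Number of generators = 2g = 2*19 = 38

38


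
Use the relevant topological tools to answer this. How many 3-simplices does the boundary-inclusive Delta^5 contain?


Delta^5 has 5+1 vertices. A 3-face is a choice of 3+1 vertices.
f_3 = C(5+1, 3+1) = C(6,4) = 15

15


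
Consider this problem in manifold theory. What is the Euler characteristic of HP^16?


HP^16 has one cell in each dimension 0, 4, ..., 4*16 (16+1 cells, all even-dim).
chi = 16 + 1 = 17

17


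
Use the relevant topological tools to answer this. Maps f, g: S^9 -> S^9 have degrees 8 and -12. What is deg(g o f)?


Degree is multiplicative under composition: deg(g o f) = deg(g) * deg(f).
= -12 * 8 = -96

-96


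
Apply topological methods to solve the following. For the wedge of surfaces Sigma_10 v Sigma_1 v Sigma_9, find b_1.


For a wedge X v Y: reduced H_k(X v Y) = H_k(X) + H_k(Y).
Each Sigma_g contributes b_1 = 2g.
b_1 = 20 + 2 + 18 = 40

40


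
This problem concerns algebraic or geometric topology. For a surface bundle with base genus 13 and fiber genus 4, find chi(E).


For a fiber bundle F -> E -> B (with CW structure): chi(E) = chi(B) * chi(F).
chi(Sigma_13) = -24, chi(Sigma_4) = -6.
chi(E) = (-24) * (-6) = 144

144


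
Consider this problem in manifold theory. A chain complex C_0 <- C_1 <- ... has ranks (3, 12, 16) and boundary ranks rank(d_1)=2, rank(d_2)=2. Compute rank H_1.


rank H_k = rank(ker d_k) - rank(im d_{k+1}).
rank(ker d_1) = rank(C_1) - rank(d_1) = 12 - 2 = 10.
rank(im d_{1+1}) = 2.
rank H_1 = 10 - 2 = 8

8


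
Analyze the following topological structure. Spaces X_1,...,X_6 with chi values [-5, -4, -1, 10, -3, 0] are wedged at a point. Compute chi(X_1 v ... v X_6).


chi(A v B) = chi(A) + chi(B) - 1 (one point identified).
For 6 spaces: chi = (sum chi_i) - (6 - 1).
sum = -3; chi = -3 - 5 = -8

-8


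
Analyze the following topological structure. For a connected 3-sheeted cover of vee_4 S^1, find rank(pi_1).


Nielsen-Schreier: an index-n subgroup of F_r is free of rank 1 + n(r-1).
Equivalently: chi(cover) = n*chi(base); chi(vee_r S^1) = 1 - 4 = -3.
chi(E) = 3*(-3) = -9; rank = 1 - chi(E) = 1 - (-9) = 10.
rank = 1 + 3*(4-1) = 1 + 9 = 10

10


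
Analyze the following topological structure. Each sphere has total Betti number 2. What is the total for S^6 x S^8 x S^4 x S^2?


Total Betti number is multiplicative under products.
Each S^d (d>=1) has total Betti number 2.
There are 4 sphere factors.
Total = 2^4 = 16

16


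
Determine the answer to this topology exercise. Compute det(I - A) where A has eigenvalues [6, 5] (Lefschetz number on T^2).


For a torus self-map: L(f) = det(I - A) where A acts on H_1.
L(f) = (1-6) * (1-5) = -5 * -4 = 20

20


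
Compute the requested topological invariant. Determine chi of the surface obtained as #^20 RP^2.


For a non-orientable closed surface with k crosscaps: chi = 2 - k.
Here k = 20.
chi = 2 - 20 = -18

-18


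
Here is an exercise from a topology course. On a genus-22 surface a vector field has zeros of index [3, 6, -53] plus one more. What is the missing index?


Poincare-Hopf: sum of indices = chi(M).
chi(Sigma_22) = 2 - 2*22 = -42.
Sum of known indices = -44.
x = chi - (sum known) = -42 - (-44) = 2

2


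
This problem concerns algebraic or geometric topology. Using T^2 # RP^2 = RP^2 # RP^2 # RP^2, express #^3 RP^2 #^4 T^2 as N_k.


Since a >= 1, the sum is non-orientable; each T^2 can be replaced by RP^2 # RP^2 (since T^2#RP^2 = 3RP^2).
Total crosscaps k = 3 + 2*4 = 11.
Check via chi: chi = 3*1 + 4*0 - (3+4-1)*2 = -9 = 2 - k = -9. Consistent.

11


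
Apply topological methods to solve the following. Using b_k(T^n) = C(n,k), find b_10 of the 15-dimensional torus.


By the Kunneth formula, b_k(T^n) = C(n,k).
b_10(T^15) = C(15,10).
C(15,10) = 15!/(10!*5!) = 3003

3003


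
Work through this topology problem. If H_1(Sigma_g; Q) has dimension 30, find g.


For a closed orientable surface: b_1 = 2g.
30 = 2g
g = 30 / 2 = 15

15


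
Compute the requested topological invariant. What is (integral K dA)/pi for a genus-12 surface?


Gauss-Bonnet: integral K dA = 2*pi*chi(M).
chi(Sigma_12) = 2 - 2*12 = -22.
(integral K dA)/pi = 2*chi = 2*(-22) = -44

-44


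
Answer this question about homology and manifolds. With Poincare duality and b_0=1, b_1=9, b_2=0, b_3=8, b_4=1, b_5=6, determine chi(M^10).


By Poincare duality b_k = b_{10-k}, so full Betti numbers: b_0=1, b_1=9, b_2=0, b_3=8, b_4=1, b_5=6, b_6=1, b_7=8, b_8=0, b_9=9, b_10=1.
chi = sum (-1)^k b_k = -36

-36


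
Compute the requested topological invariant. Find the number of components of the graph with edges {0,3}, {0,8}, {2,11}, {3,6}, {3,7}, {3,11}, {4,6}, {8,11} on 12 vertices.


Run DFS/union-find over 12 vertices.
V = 12, E = 8.
Number of components = 5

5


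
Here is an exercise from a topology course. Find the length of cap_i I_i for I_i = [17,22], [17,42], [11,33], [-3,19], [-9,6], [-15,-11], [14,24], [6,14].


Intersection = [max(a_i), min(b_i)] = [17, -11].
Since 17 > -11, the intersection is empty.
Length = 0

0


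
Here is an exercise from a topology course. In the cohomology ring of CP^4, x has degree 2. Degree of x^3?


|x| = 2 in H^*(CP^n).
|x^3| = 3 * |x| = 3 * 2 = 6

6


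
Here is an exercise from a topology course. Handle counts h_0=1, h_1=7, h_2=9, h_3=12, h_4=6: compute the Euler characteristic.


Handles of index k contribute (-1)^k to chi (same as CW cells).
chi = (1) + (-7) + (9) + (-12) + (6) = -3

-3


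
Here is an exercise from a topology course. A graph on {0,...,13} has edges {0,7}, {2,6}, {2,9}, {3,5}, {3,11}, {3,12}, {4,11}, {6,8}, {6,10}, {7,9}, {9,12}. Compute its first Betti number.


b_1 = E - V + (number of components).
E = 11, V = 14, components = 3.
b_1 = 11 - 14 + 3 = 0

0


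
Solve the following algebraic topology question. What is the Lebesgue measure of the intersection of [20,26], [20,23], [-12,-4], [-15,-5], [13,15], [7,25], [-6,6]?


Intersection = [max(a_i), min(b_i)] = [20, -5].
Since 20 > -5, the intersection is empty.
Length = 0

0


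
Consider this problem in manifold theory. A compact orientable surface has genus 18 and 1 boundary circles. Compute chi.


For a compact orientable surface with genus g and b boundary components: chi = 2 - 2g - b.
chi = 2 - 2*18 - 1 = 2 - 36 - 1 = -35

-35


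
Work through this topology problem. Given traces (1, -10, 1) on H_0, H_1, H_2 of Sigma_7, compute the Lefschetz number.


L(f) = tr(f_0*) - tr(f_1*) + tr(f_2*).
= 1 - (-10) + (1)
= 12

12


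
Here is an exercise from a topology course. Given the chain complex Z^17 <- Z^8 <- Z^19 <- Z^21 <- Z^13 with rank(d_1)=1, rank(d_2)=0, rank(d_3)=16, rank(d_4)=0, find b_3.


rank H_k = rank(ker d_k) - rank(im d_{k+1}).
rank(ker d_3) = rank(C_3) - rank(d_3) = 21 - 16 = 5.
rank(im d_{3+1}) = 0.
rank H_3 = 5 - 0 = 5

5


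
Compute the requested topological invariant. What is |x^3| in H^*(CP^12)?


|x| = 2 in H^*(CP^n).
|x^3| = 3 * |x| = 3 * 2 = 6

6


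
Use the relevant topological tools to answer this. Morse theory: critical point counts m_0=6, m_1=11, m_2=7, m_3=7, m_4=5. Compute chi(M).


Morse theory: chi(M) = sum_k (-1)^k m_k where m_k = #(index-k critical points).
= (6) + (-11) + (7) + (-7) + (5) = 0

0


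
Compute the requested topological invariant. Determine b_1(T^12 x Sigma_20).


pi_1(A x B) = pi_1(A) x pi_1(B); rank of abelianization = b_1.
b_1(T^12) = 12, b_1(Sigma_20) = 2*20 = 40.
b_1(product) = 12 + 40 = 52

52


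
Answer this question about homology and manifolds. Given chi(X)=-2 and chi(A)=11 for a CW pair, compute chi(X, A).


Relative Euler characteristic: chi(X, A) = chi(X) - chi(A).
= -2 - (11) = -13

-13


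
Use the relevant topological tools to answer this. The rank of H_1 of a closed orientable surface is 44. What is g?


For a closed orientable surface: b_1 = 2g.
44 = 2g
g = 44 / 2 = 22

22


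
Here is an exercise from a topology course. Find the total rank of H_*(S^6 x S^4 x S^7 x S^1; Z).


Total Betti number is multiplicative under products.
Each S^d (d>=1) has total Betti number 2.
There are 4 sphere factors.
Total = 2^4 = 16

16


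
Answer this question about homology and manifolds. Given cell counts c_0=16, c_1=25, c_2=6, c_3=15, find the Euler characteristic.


chi = sum_k (-1)^k c_k.
= (-1)^0*16 + (-1)^1*25 + (-1)^2*6 + (-1)^3*15
= (16) + (-25) + (6) + (-15)
= -18

-18


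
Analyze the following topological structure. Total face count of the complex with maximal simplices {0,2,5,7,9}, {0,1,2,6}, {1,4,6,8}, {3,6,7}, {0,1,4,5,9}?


Each maximal simplex on m vertices has 2^m - 1 nonempty faces.
Take the union (dedupe shared faces).
Total distinct faces = 80

80


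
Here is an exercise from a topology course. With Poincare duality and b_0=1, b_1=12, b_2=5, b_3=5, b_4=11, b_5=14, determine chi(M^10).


By Poincare duality b_k = b_{10-k}, so full Betti numbers: b_0=1, b_1=12, b_2=5, b_3=5, b_4=11, b_5=14, b_6=11, b_7=5, b_8=5, b_9=12, b_10=1.
chi = sum (-1)^k b_k = -14

-14


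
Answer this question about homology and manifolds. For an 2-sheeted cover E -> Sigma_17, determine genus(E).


For an n-sheeted cover: chi(E) = n * chi(B).
chi(Sigma_17) = 2 - 2*17 = -32.
chi(E) = 2 * (-32) = -64.
genus(E) = (2 - chi(E))/2 = (2 - (-64))/2 = 66/2 = 33

33


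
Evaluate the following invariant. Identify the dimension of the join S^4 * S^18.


Join of spheres: S^m * S^n = S^{m+n+1}.
dim = 4 + 18 + 1 = 23

23


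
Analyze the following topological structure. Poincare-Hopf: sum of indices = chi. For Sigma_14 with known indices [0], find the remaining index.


Poincare-Hopf: sum of indices = chi(M).
chi(Sigma_14) = 2 - 2*14 = -26.
Sum of known indices = 0.
x = chi - (sum known) = -26 - (0) = -26

-26


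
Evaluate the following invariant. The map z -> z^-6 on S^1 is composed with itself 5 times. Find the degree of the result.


deg(f) = -6. Degree is multiplicative: deg(f^5) = (deg f)^5.
deg(f^5) = (-6)^5 = -7776

-7776


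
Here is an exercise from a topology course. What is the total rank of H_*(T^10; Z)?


b_k(T^10) = C(10,k), so the sum over k is sum_k C(10,k) = 2^10.
Total = 2^10 = 1024

1024


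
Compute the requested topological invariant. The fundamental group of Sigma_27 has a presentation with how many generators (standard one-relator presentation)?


Standard presentation: pi_1(Sigma_g) = <a_1,b_1,...,a_g,b_g | [a_1,b_1]...[a_g,b_g] = 1>.
Number of generators = 2g = 2*27 = 54

54


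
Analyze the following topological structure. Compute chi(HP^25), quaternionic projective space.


HP^25 has one cell in each dimension 0, 4, ..., 4*25 (25+1 cells, all even-dim).
chi = 25 + 1 = 26

26


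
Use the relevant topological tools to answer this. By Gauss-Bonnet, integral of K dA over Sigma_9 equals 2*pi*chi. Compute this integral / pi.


Gauss-Bonnet: integral K dA = 2*pi*chi(M).
chi(Sigma_9) = 2 - 2*9 = -16.
(integral K dA)/pi = 2*chi = 2*(-16) = -32

-32
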